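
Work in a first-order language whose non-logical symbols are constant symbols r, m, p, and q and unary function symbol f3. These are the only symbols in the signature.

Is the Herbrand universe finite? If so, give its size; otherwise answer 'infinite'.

The signature has at least one function symbol (f3, arity 1) and at least one constant (r).
Iterating f3 gives infinitely many distinct ground terms: r, f3(r), f3(f3(r)), ...
So the Herbrand universe is infinite.

infinite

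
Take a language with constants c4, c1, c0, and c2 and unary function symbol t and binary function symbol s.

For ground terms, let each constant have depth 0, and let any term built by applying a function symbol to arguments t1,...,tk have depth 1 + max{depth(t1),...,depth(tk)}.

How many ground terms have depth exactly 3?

Count level by level. With function symbols t/1, s/2, the terms of depth ≤ k are the 4 constants together with each function applied to depth-≤(k−1) tuples, so N_k = 4 + N_{k-1} + N_{k-1}^2.
N_0 = 4
N_1 = 4 + 4 + 4^2 = 24
N_2 = 4 + 24 + 24^2 = 604
N_3 = 4 + 604 + 604^2 = 365424
Terms of depth exactly 3: N_3 − N_2 = 365424 − 604 = 364820.

364820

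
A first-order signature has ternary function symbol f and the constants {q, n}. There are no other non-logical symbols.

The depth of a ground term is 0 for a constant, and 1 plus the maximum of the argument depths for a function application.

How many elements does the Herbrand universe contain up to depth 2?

Let N_k = |{terms of depth ≤ k}|. Then N_0 = 2 and N_k = 2 + N_{k-1}^3 for k ≥ 1 (one summand per function symbol, arity giving the exponent).
N_0 = 2
N_1 = 2 + 2^3 = 10
N_2 = 2 + 10^3 = 1002

1002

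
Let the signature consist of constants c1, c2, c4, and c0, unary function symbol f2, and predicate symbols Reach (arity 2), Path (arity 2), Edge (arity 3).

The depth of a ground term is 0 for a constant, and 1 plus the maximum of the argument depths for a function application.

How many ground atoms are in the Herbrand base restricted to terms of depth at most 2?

2016

First count ground terms of depth ≤ 2.
Let N_k = |{terms of depth ≤ k}|. Then N_0 = 4 and N_k = 4 + N_{k-1} for k ≥ 1 (one summand per function symbol, arity giving the exponent).
N_0 = 4
N_1 = 4 + 4 = 8
N_2 = 4 + 8 = 12
Explicitly: c1, c2, c4, c0, f2(c1), f2(c2), f2(c4), f2(c0), f2(f2(c1)), f2(f2(c2)), f2(f2(c4)), f2(f2(c0)).
So |H| = 12.
For each predicate symbol, the number of ground atoms is |H| raised to its arity; summing:
  Reach: 12^2 = 144;  Path: 12^2 = 144;  Edge: 12^3 = 1728
Total ground atoms: 144 + 144 + 1728 = 2016.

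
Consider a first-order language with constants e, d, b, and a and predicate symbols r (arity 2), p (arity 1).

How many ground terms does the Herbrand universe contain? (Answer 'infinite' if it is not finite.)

4

There are no function symbols, so every ground term is one of the 4 constants.
The Herbrand universe is {e, d, b, a}, which is finite with 4 elements.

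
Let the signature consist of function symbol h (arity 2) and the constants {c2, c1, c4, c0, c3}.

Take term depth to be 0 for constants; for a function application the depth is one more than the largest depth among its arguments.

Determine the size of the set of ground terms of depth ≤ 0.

5

Count level by level. With function symbols h/2, the terms of depth ≤ k are the 5 constants together with each function applied to depth-≤(k−1) tuples, so N_k = 5 + N_{k-1}^2.
N_0 = 5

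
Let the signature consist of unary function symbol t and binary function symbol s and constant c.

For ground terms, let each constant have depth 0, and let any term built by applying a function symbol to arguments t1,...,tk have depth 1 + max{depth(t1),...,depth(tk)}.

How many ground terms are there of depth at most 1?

3

Let N_k = |{terms of depth ≤ k}|. Then N_0 = 1 and N_k = 1 + N_{k-1} + N_{k-1}^2 for k ≥ 1 (one summand per function symbol, arity giving the exponent).
N_0 = 1
N_1 = 1 + 1 + 1^2 = 3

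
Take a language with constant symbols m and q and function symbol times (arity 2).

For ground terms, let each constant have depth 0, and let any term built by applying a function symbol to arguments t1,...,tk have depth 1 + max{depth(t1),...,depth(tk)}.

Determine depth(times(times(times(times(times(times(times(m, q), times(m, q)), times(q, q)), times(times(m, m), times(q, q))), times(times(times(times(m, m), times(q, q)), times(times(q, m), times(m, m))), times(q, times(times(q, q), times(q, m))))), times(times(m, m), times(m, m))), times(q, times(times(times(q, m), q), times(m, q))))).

7

depth(times(m, q)) = 1 + max(0, 0) = 1
depth(times(times(m, q), times(m, q))) = 1 + max(1, 1) = 2
depth(times(q, q)) = 1 + max(0, 0) = 1
depth(times(times(times(m, q), times(m, q)), times(q, q))) = 1 + max(2, 1) = 3
depth(times(m, m)) = 1 + max(0, 0) = 1
depth(times(times(m, m), times(q, q))) = 1 + max(1, 1) = 2
depth(times(times(times(times(m, q), times(m, q)), times(q, q)), times(times(m, m), times(q, q)))) = 1 + max(3, 2) = 4
depth(times(q, m)) = 1 + max(0, 0) = 1
depth(times(times(q, m), times(m, m))) = 1 + max(1, 1) = 2
depth(times(times(times(m, m), times(q, q)), times(times(q, m), times(m, m)))) = 1 + max(2, 2) = 3
depth(times(times(q, q), times(q, m))) = 1 + max(1, 1) = 2
depth(times(q, times(times(q, q), times(q, m)))) = 1 + max(0, 2) = 3
depth(times(times(times(times(m, m), times(q, q)), times(times(q, m), times(m, m))), times(q, times(times(q, q), times(q, m))))) = 1 + max(3, 3) = 4
depth(times(times(times(times(times(m, q), times(m, q)), times(q, q)), times(times(m, m), times(q, q))), times(times(times(times(m, m), times(q, q)), times(times(q, m), times(m, m))), times(q, times(times(q, q), times(q, m)))))) = 1 + max(4, 4) = 5
depth(times(times(m, m), times(m, m))) = 1 + max(1, 1) = 2
depth(times(times(times(times(times(times(m, q), times(m, q)), times(q, q)), times(times(m, m), times(q, q))), times(times(times(times(m, m), times(q, q)), times(times(q, m), times(m, m))), times(q, times(times(q, q), times(q, m))))), times(times(m, m), times(m, m)))) = 1 + max(5, 2) = 6
depth(times(times(q, m), q)) = 1 + max(1, 0) = 2
depth(times(times(times(q, m), q), times(m, q))) = 1 + max(2, 1) = 3
depth(times(q, times(times(times(q, m), q), times(m, q)))) = 1 + max(0, 3) = 4
depth(times(times(times(times(times(times(times(m, q), times(m, q)), times(q, q)), times(times(m, m), times(q, q))), times(times(times(times(m, m), times(q, q)), times(times(q, m), times(m, m))), times(q, times(times(q, q), times(q, m))))), times(times(m, m), times(m, m))), times(q, times(times(times(q, m), q), times(m, q))))) = 1 + max(6, 4) = 7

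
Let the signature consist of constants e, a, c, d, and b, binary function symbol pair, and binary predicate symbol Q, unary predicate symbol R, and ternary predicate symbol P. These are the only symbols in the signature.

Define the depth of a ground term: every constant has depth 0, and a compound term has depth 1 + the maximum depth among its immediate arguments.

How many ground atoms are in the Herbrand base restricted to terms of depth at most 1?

First count ground terms of depth ≤ 1.
If N_k denotes the number of depth-≤k ground terms, the 5 constants give N_0 = 5, and each function symbol of arity r contributes N_{k-1}^r new terms at level k: N_k = 5 + N_{k-1}^2.
N_0 = 5
N_1 = 5 + 5^2 = 30
So |H| = 30.
A ground atom is a predicate applied to a tuple of terms from H, so the count is the sum over predicates of |H|^arity:
  Q: 30^2 = 900;  R: 30;  P: 30^3 = 27000
Total ground atoms: 900 + 30 + 27000 = 27930.

27930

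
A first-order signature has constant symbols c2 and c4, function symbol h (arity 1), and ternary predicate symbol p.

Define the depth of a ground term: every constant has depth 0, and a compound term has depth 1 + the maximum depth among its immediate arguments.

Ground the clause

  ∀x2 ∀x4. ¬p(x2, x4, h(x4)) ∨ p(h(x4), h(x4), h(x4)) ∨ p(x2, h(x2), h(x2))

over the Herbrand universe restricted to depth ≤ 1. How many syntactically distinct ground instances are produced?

16

Ground terms of depth ≤ 1:
  Write N_k for the number of ground terms of depth ≤ k. A term of depth ≤ k is either a constant or a function symbol applied to arguments of depth ≤ k−1, so N_k = 2 + N_{k-1}.
  N_0 = 2
  N_1 = 2 + 2 = 4
  Explicitly: c2, c4, h(c2), h(c4).
So there are 4 ground terms available for substitution.
The body mentions every one of the 2 quantified variables; since ground terms form a free algebra, no two substitutions collapse to the same formula.
Number of ground instances = 4^2 = 16.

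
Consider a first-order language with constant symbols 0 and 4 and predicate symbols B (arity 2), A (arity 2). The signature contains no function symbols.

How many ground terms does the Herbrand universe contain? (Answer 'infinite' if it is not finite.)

2

There are no function symbols, so every ground term is one of the 2 constants.
The Herbrand universe is {0, 4}, which is finite with 2 elements.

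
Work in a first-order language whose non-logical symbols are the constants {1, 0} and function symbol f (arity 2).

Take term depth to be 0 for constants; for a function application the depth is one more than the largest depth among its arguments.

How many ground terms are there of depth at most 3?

1446

Let N_k count ground terms of depth at most k. Each non-constant term of depth ≤ k is some function symbol applied to depth-≤(k−1) arguments, giving N_k = 2 + N_{k-1}^2.
N_0 = 2
N_1 = 2 + 2^2 = 6
N_2 = 2 + 6^2 = 38
N_3 = 2 + 38^2 = 1446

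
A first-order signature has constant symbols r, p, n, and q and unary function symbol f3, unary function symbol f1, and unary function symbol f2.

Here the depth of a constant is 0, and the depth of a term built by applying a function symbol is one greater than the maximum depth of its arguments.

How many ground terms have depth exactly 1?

12

Write N_k for the number of ground terms of depth ≤ k. A term of depth ≤ k is either a constant or a function symbol applied to arguments of depth ≤ k−1, so N_k = 4 + N_{k-1} + N_{k-1} + N_{k-1}.
N_0 = 4
N_1 = 4 + 4 + 4 + 4 = 16
Terms of depth exactly 1: N_1 − N_0 = 16 − 4 = 12.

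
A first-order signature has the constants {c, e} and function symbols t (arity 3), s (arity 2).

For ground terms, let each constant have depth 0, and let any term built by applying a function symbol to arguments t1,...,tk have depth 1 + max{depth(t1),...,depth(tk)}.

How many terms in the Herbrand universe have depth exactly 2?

2928

Write N_k for the number of ground terms of depth ≤ k. A term of depth ≤ k is either a constant or a function symbol applied to arguments of depth ≤ k−1, so N_k = 2 + N_{k-1}^3 + N_{k-1}^2.
N_0 = 2
N_1 = 2 + 2^3 + 2^2 = 14
N_2 = 2 + 14^3 + 14^2 = 2942
Terms of depth exactly 2: N_2 − N_1 = 2942 − 14 = 2928.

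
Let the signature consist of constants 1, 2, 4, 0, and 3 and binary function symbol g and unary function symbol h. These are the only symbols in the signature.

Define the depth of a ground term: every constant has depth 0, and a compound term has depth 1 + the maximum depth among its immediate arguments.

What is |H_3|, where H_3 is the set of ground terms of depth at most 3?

Count level by level. With function symbols g/2, h/1, the terms of depth ≤ k are the 5 constants together with each function applied to depth-≤(k−1) tuples, so N_k = 5 + N_{k-1}^2 + N_{k-1}.
N_0 = 5
N_1 = 5 + 5^2 + 5 = 35
N_2 = 5 + 35^2 + 35 = 1265
N_3 = 5 + 1265^2 + 1265 = 1601495

1601495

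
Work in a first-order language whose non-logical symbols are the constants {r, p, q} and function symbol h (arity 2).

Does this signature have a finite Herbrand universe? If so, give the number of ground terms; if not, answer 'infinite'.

The signature has at least one function symbol (h, arity 2) and at least one constant (r).
Iterating h gives infinitely many distinct ground terms: r, h(r, r), h(h(r, r), h(r, r)), ...
So the Herbrand universe is infinite.

infinite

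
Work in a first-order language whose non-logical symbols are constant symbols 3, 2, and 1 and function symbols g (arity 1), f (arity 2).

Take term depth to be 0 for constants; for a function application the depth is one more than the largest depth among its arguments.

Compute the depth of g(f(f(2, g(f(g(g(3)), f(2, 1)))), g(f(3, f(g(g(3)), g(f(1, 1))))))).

depth(g(3)) = 1 + depth(3) = 1 + 0 = 1
depth(g(g(3))) = 1 + depth(g(3)) = 1 + 1 = 2
depth(f(2, 1)) = 1 + max(0, 0) = 1
depth(f(g(g(3)), f(2, 1))) = 1 + max(2, 1) = 3
depth(g(f(g(g(3)), f(2, 1)))) = 1 + depth(f(g(g(3)), f(2, 1))) = 1 + 3 = 4
depth(f(2, g(f(g(g(3)), f(2, 1))))) = 1 + max(0, 4) = 5
depth(f(1, 1)) = 1 + max(0, 0) = 1
depth(g(f(1, 1))) = 1 + depth(f(1, 1)) = 1 + 1 = 2
depth(f(g(g(3)), g(f(1, 1)))) = 1 + max(2, 2) = 3
depth(f(3, f(g(g(3)), g(f(1, 1))))) = 1 + max(0, 3) = 4
depth(g(f(3, f(g(g(3)), g(f(1, 1)))))) = 1 + depth(f(3, f(g(g(3)), g(f(1, 1))))) = 1 + 4 = 5
depth(f(f(2, g(f(g(g(3)), f(2, 1)))), g(f(3, f(g(g(3)), g(f(1, 1))))))) = 1 + max(5, 5) = 6
depth(g(f(f(2, g(f(g(g(3)), f(2, 1)))), g(f(3, f(g(g(3)), g(f(1, 1)))))))) = 1 + depth(f(f(2, g(f(g(g(3)), f(2, 1)))), g(f(3, f(g(g(3)), g(f(1, 1))))))) = 1 + 6 = 7

7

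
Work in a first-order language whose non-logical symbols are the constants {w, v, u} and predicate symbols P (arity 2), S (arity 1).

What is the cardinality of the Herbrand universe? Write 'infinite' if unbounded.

There are no function symbols, so every ground term is one of the 3 constants.
The Herbrand universe is {w, v, u}, which is finite with 3 elements.

3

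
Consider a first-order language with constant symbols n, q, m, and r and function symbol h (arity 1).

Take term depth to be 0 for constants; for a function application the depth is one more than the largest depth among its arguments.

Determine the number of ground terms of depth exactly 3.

4

Write N_k for the number of ground terms of depth ≤ k. A term of depth ≤ k is either a constant or a function symbol applied to arguments of depth ≤ k−1, so N_k = 4 + N_{k-1}.
N_0 = 4
N_1 = 4 + 4 = 8
N_2 = 4 + 8 = 12
N_3 = 4 + 12 = 16
Terms of depth exactly 3: N_3 − N_2 = 16 − 12 = 4.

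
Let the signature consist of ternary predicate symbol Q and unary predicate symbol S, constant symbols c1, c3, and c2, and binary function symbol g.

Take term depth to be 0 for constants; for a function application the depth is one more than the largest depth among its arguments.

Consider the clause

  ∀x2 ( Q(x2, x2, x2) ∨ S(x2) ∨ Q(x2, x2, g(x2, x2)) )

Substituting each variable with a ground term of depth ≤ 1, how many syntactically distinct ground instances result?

12

Ground terms of depth ≤ 1:
  Write N_k for the number of ground terms of depth ≤ k. A term of depth ≤ k is either a constant or a function symbol applied to arguments of depth ≤ k−1, so N_k = 3 + N_{k-1}^2.
  N_0 = 3
  N_1 = 3 + 3^2 = 12
So there are 12 ground terms available for substitution.
There is 1 variable to instantiate (x2),  occurring in at least one literal, so different choices give different ground instances.
Number of ground instances = 12.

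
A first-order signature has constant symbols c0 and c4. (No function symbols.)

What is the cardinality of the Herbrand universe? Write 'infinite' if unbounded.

There are no function symbols, so every ground term is one of the 2 constants.
The Herbrand universe is {c0, c4}, which is finite with 2 elements.

2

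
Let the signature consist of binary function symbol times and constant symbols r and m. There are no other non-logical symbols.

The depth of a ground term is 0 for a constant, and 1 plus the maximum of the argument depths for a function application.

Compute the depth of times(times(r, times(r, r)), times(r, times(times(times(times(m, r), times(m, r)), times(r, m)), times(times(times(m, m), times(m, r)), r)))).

6

depth(times(r, r)) = 1 + max(0, 0) = 1
depth(times(r, times(r, r))) = 1 + max(0, 1) = 2
depth(times(m, r)) = 1 + max(0, 0) = 1
depth(times(times(m, r), times(m, r))) = 1 + max(1, 1) = 2
depth(times(r, m)) = 1 + max(0, 0) = 1
depth(times(times(times(m, r), times(m, r)), times(r, m))) = 1 + max(2, 1) = 3
depth(times(m, m)) = 1 + max(0, 0) = 1
depth(times(times(m, m), times(m, r))) = 1 + max(1, 1) = 2
depth(times(times(times(m, m), times(m, r)), r)) = 1 + max(2, 0) = 3
depth(times(times(times(times(m, r), times(m, r)), times(r, m)), times(times(times(m, m), times(m, r)), r))) = 1 + max(3, 3) = 4
depth(times(r, times(times(times(times(m, r), times(m, r)), times(r, m)), times(times(times(m, m), times(m, r)), r)))) = 1 + max(0, 4) = 5
depth(times(times(r, times(r, r)), times(r, times(times(times(times(m, r), times(m, r)), times(r, m)), times(times(times(m, m), times(m, r)), r))))) = 1 + max(2, 5) = 6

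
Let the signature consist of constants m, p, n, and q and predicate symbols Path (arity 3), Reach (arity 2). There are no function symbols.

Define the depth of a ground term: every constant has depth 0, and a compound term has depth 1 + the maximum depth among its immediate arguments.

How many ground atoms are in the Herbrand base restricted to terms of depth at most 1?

80

First count ground terms of depth ≤ 1.
With no function symbols every ground term is a constant, so there are exactly 4 ground terms at every depth bound.
N_0 = 4
N_1 = 4
So |H| = 4.
Each predicate of arity r yields |H|^r ground atoms (one per choice of an r-tuple from H):
  Path: 4^3 = 64;  Reach: 4^2 = 16
Total ground atoms: 64 + 16 = 80.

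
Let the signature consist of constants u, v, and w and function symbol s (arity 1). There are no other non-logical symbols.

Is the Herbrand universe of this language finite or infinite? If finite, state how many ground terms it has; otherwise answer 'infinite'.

infinite

The signature has at least one function symbol (s, arity 1) and at least one constant (u).
Iterating s gives infinitely many distinct ground terms: u, s(u), s(s(u)), ...
So the Herbrand universe is infinite.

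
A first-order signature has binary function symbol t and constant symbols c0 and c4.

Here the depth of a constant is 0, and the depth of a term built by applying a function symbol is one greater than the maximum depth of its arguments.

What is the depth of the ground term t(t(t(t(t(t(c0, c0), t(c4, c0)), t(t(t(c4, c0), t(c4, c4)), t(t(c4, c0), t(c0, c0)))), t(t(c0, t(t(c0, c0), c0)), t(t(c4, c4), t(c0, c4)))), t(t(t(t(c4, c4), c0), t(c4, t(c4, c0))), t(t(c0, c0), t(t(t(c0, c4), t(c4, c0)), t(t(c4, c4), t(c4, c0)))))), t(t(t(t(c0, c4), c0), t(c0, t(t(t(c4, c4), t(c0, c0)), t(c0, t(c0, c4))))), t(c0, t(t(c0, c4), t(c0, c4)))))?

7

depth(t(c0, c0)) = 1 + max(0, 0) = 1
depth(t(c4, c0)) = 1 + max(0, 0) = 1
depth(t(t(c0, c0), t(c4, c0))) = 1 + max(1, 1) = 2
depth(t(c4, c4)) = 1 + max(0, 0) = 1
depth(t(t(c4, c0), t(c4, c4))) = 1 + max(1, 1) = 2
depth(t(t(c4, c0), t(c0, c0))) = 1 + max(1, 1) = 2
depth(t(t(t(c4, c0), t(c4, c4)), t(t(c4, c0), t(c0, c0)))) = 1 + max(2, 2) = 3
depth(t(t(t(c0, c0), t(c4, c0)), t(t(t(c4, c0), t(c4, c4)), t(t(c4, c0), t(c0, c0))))) = 1 + max(2, 3) = 4
depth(t(t(c0, c0), c0)) = 1 + max(1, 0) = 2
depth(t(c0, t(t(c0, c0), c0))) = 1 + max(0, 2) = 3
depth(t(c0, c4)) = 1 + max(0, 0) = 1
depth(t(t(c4, c4), t(c0, c4))) = 1 + max(1, 1) = 2
depth(t(t(c0, t(t(c0, c0), c0)), t(t(c4, c4), t(c0, c4)))) = 1 + max(3, 2) = 4
depth(t(t(t(t(c0, c0), t(c4, c0)), t(t(t(c4, c0), t(c4, c4)), t(t(c4, c0), t(c0, c0)))), t(t(c0, t(t(c0, c0), c0)), t(t(c4, c4), t(c0, c4))))) = 1 + max(4, 4) = 5
depth(t(t(c4, c4), c0)) = 1 + max(1, 0) = 2
depth(t(c4, t(c4, c0))) = 1 + max(0, 1) = 2
depth(t(t(t(c4, c4), c0), t(c4, t(c4, c0)))) = 1 + max(2, 2) = 3
depth(t(t(c0, c4), t(c4, c0))) = 1 + max(1, 1) = 2
depth(t(t(c4, c4), t(c4, c0))) = 1 + max(1, 1) = 2
depth(t(t(t(c0, c4), t(c4, c0)), t(t(c4, c4), t(c4, c0)))) = 1 + max(2, 2) = 3
depth(t(t(c0, c0), t(t(t(c0, c4), t(c4, c0)), t(t(c4, c4), t(c4, c0))))) = 1 + max(1, 3) = 4
depth(t(t(t(t(c4, c4), c0), t(c4, t(c4, c0))), t(t(c0, c0), t(t(t(c0, c4), t(c4, c0)), t(t(c4, c4), t(c4, c0)))))) = 1 + max(3, 4) = 5
depth(t(t(t(t(t(c0, c0), t(c4, c0)), t(t(t(c4, c0), t(c4, c4)), t(t(c4, c0), t(c0, c0)))), t(t(c0, t(t(c0, c0), c0)), t(t(c4, c4), t(c0, c4)))), t(t(t(t(c4, c4), c0), t(c4, t(c4, c0))), t(t(c0, c0), t(t(t(c0, c4), t(c4, c0)), t(t(c4, c4), t(c4, c0))))))) = 1 + max(5, 5) = 6
depth(t(t(c0, c4), c0)) = 1 + max(1, 0) = 2
depth(t(t(c4, c4), t(c0, c0))) = 1 + max(1, 1) = 2
depth(t(c0, t(c0, c4))) = 1 + max(0, 1) = 2
depth(t(t(t(c4, c4), t(c0, c0)), t(c0, t(c0, c4)))) = 1 + max(2, 2) = 3
depth(t(c0, t(t(t(c4, c4), t(c0, c0)), t(c0, t(c0, c4))))) = 1 + max(0, 3) = 4
depth(t(t(t(c0, c4), c0), t(c0, t(t(t(c4, c4), t(c0, c0)), t(c0, t(c0, c4)))))) = 1 + max(2, 4) = 5
depth(t(t(c0, c4), t(c0, c4))) = 1 + max(1, 1) = 2
depth(t(c0, t(t(c0, c4), t(c0, c4)))) = 1 + max(0, 2) = 3
depth(t(t(t(t(c0, c4), c0), t(c0, t(t(t(c4, c4), t(c0, c0)), t(c0, t(c0, c4))))), t(c0, t(t(c0, c4), t(c0, c4))))) = 1 + max(5, 3) = 6
depth(t(t(t(t(t(t(c0, c0), t(c4, c0)), t(t(t(c4, c0), t(c4, c4)), t(t(c4, c0), t(c0, c0)))), t(t(c0, t(t(c0, c0), c0)), t(t(c4, c4), t(c0, c4)))), t(t(t(t(c4, c4), c0), t(c4, t(c4, c0))), t(t(c0, c0), t(t(t(c0, c4), t(c4, c0)), t(t(c4, c4), t(c4, c0)))))), t(t(t(t(c0, c4), c0), t(c0, t(t(t(c4, c4), t(c0, c0)), t(c0, t(c0, c4))))), t(c0, t(t(c0, c4), t(c0, c4)))))) = 1 + max(6, 6) = 7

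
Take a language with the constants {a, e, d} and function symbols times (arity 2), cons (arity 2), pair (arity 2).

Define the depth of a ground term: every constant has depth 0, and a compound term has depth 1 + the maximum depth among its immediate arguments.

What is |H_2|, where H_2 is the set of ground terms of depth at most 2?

Write N_k for the number of ground terms of depth ≤ k. A term of depth ≤ k is either a constant or a function symbol applied to arguments of depth ≤ k−1, so N_k = 3 + N_{k-1}^2 + N_{k-1}^2 + N_{k-1}^2.
N_0 = 3
N_1 = 3 + 3^2 + 3^2 + 3^2 = 30
N_2 = 3 + 30^2 + 30^2 + 30^2 = 2703

2703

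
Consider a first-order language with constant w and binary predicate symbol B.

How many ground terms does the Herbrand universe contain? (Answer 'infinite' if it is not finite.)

There are no function symbols, so the only ground term is the single constant.
The Herbrand universe is {w}, finite with 1 element.

1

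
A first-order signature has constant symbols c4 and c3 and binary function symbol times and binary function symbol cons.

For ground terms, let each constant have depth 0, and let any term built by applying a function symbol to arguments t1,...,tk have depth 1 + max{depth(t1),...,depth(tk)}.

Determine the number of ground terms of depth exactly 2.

192

Let N_k count ground terms of depth at most k. Each non-constant term of depth ≤ k is some function symbol applied to depth-≤(k−1) arguments, giving N_k = 2 + N_{k-1}^2 + N_{k-1}^2.
N_0 = 2
N_1 = 2 + 2^2 + 2^2 = 10
N_2 = 2 + 10^2 + 10^2 = 202
Terms of depth exactly 2: N_2 − N_1 = 202 − 10 = 192.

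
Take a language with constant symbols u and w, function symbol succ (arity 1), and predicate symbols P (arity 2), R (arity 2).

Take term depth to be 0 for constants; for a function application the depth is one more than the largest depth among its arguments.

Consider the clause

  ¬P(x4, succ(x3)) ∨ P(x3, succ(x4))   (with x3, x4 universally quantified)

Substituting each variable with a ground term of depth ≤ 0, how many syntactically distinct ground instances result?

4

Ground terms of depth ≤ 0:
  If N_k denotes the number of depth-≤k ground terms, the 2 constants give N_0 = 2, and each function symbol of arity r contributes N_{k-1}^r new terms at level k: N_k = 2 + N_{k-1}.
  N_0 = 2
So there are 2 ground terms available for substitution.
The clause has 2 distinct variables (x3, x4), each appearing in the body. In the free term algebra distinct substitutions yield syntactically distinct ground instances.
Number of ground instances = 2^2 = 4.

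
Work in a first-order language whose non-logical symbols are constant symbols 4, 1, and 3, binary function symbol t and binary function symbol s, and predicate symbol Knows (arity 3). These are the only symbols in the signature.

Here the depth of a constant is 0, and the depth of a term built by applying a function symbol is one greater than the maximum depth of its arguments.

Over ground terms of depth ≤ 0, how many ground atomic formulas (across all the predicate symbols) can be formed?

27

First count ground terms of depth ≤ 0.
Write N_k for the number of ground terms of depth ≤ k. A term of depth ≤ k is either a constant or a function symbol applied to arguments of depth ≤ k−1, so N_k = 3 + N_{k-1}^2 + N_{k-1}^2.
N_0 = 3
Explicitly: 4, 1, 3.
So |H| = 3.
Ground atoms are formed by filling each argument slot of a predicate with a term from H, so an r-ary predicate gives |H|^r atoms:
  Knows: 3^3 = 27
Total ground atoms: 27.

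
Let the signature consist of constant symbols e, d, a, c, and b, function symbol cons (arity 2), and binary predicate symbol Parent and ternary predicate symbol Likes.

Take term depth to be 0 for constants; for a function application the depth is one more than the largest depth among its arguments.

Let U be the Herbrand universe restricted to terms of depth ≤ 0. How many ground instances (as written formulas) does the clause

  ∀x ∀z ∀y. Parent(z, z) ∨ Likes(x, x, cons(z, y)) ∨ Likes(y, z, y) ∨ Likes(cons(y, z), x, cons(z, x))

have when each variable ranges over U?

125

Ground terms of depth ≤ 0:
  If N_k denotes the number of depth-≤k ground terms, the 5 constants give N_0 = 5, and each function symbol of arity r contributes N_{k-1}^r new terms at level k: N_k = 5 + N_{k-1}^2.
  N_0 = 5
So there are 5 ground terms available for substitution.
The clause has 3 distinct variables (x, z, y), each appearing in the body. In the free term algebra distinct substitutions yield syntactically distinct ground instances.
Number of ground instances = 5^3 = 125.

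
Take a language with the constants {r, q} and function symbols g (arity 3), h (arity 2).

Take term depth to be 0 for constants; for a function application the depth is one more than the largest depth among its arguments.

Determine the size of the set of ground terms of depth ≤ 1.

Let N_k = |{terms of depth ≤ k}|. Then N_0 = 2 and N_k = 2 + N_{k-1}^3 + N_{k-1}^2 for k ≥ 1 (one summand per function symbol, arity giving the exponent).
N_0 = 2
N_1 = 2 + 2^3 + 2^2 = 14

14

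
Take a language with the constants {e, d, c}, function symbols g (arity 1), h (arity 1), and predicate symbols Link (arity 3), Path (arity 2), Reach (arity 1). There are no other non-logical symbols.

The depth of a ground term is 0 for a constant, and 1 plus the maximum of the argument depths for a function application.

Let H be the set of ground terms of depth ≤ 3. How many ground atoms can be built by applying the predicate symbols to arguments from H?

First count ground terms of depth ≤ 3.
Count level by level. With function symbols g/1, h/1, the terms of depth ≤ k are the 3 constants together with each function applied to depth-≤(k−1) tuples, so N_k = 3 + N_{k-1} + N_{k-1}.
N_0 = 3
N_1 = 3 + 3 + 3 = 9
N_2 = 3 + 9 + 9 = 21
N_3 = 3 + 21 + 21 = 45
So |H| = 45.
Each predicate of arity r yields |H|^r ground atoms (one per choice of an r-tuple from H):
  Link: 45^3 = 91125;  Path: 45^2 = 2025;  Reach: 45
Total ground atoms: 91125 + 2025 + 45 = 93195.

93195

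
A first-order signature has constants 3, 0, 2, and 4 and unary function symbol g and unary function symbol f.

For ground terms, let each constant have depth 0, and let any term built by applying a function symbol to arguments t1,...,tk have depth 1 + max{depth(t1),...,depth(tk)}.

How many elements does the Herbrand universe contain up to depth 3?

60

If N_k denotes the number of depth-≤k ground terms, the 4 constants give N_0 = 4, and each function symbol of arity r contributes N_{k-1}^r new terms at level k: N_k = 4 + N_{k-1} + N_{k-1}.
N_0 = 4
N_1 = 4 + 4 + 4 = 12
N_2 = 4 + 12 + 12 = 28
N_3 = 4 + 28 + 28 = 60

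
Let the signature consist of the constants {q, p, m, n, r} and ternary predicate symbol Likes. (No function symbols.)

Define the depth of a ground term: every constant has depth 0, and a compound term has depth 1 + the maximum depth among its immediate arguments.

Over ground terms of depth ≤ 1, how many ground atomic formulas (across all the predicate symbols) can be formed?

First count ground terms of depth ≤ 1.
With no function symbols every ground term is a constant, so there are exactly 5 ground terms at every depth bound.
N_0 = 5
N_1 = 5
Explicitly: q, p, m, n, r.
So |H| = 5.
For each predicate symbol, the number of ground atoms is |H| raised to its arity; summing:
  Likes: 5^3 = 125
Total ground atoms: 125.

125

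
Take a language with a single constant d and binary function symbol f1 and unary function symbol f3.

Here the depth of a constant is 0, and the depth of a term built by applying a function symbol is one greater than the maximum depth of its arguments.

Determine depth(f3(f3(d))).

2

depth(f3(d)) = 1 + depth(d) = 1 + 0 = 1
depth(f3(f3(d))) = 1 + depth(f3(d)) = 1 + 1 = 2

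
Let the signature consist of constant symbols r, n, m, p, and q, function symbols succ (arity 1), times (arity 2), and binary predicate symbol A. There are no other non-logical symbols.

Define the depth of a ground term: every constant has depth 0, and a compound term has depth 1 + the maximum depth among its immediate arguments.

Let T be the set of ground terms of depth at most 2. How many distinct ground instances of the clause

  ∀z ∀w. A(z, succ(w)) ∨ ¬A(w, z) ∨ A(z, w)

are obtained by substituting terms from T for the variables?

1600225

Ground terms of depth ≤ 2:
  Count level by level. With function symbols succ/1, times/2, the terms of depth ≤ k are the 5 constants together with each function applied to depth-≤(k−1) tuples, so N_k = 5 + N_{k-1} + N_{k-1}^2.
  N_0 = 5
  N_1 = 5 + 5 + 5^2 = 35
  N_2 = 5 + 35 + 35^2 = 1265
So there are 1265 ground terms available for substitution.
There are 2 variables to instantiate (z, w), each occurring in at least one literal, so different choices give different ground instances.
Number of ground instances = 1265^2 = 1600225.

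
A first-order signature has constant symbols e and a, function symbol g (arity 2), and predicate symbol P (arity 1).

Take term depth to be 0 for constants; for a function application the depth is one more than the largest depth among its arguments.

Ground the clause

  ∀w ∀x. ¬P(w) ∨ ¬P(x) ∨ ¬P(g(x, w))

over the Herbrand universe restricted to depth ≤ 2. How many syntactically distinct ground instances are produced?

1444

Ground terms of depth ≤ 2:
  Let N_k count ground terms of depth at most k. Each non-constant term of depth ≤ k is some function symbol applied to depth-≤(k−1) arguments, giving N_k = 2 + N_{k-1}^2.
  N_0 = 2
  N_1 = 2 + 2^2 = 6
  N_2 = 2 + 6^2 = 38
So there are 38 ground terms available for substitution.
Each of w, x ranges independently over the available ground terms, and distinct assignments produce distinct instances.
Number of ground instances = 38^2 = 1444.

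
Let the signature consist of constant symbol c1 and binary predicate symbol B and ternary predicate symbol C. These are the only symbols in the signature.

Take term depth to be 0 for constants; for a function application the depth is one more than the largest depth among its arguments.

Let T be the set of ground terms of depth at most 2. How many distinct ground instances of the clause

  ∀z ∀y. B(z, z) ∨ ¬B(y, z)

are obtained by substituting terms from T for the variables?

Ground terms of depth ≤ 2:
  With no function symbols every ground term is a constant, so there is exactly 1 ground term at every depth bound.
  N_0 = 1
  N_1 = 1
  N_2 = 1
So there is exactly 1 ground term available for substitution.
The body mentions every one of the 2 quantified variables; since ground terms form a free algebra, no two substitutions collapse to the same formula.
Number of ground instances = 1^2 = 1.

1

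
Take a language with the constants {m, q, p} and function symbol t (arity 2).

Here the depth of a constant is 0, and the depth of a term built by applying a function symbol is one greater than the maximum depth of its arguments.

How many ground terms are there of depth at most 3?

21612

If N_k denotes the number of depth-≤k ground terms, the 3 constants give N_0 = 3, and each function symbol of arity r contributes N_{k-1}^r new terms at level k: N_k = 3 + N_{k-1}^2.
N_0 = 3
N_1 = 3 + 3^2 = 12
N_2 = 3 + 12^2 = 147
N_3 = 3 + 147^2 = 21612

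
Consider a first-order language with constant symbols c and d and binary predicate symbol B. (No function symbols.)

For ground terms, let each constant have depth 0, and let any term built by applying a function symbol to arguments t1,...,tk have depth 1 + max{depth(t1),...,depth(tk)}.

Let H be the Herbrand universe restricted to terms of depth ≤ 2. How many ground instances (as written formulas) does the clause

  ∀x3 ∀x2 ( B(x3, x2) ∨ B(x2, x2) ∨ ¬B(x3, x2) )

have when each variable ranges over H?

Ground terms of depth ≤ 2:
  With no function symbols every ground term is a constant, so there are exactly 2 ground terms at every depth bound.
  N_0 = 2
  N_1 = 2
  N_2 = 2
  Explicitly: c, d.
So there are 2 ground terms available for substitution.
The clause has 2 distinct variables (x3, x2), each appearing in the body. In the free term algebra distinct substitutions yield syntactically distinct ground instances.
Number of ground instances = 2^2 = 4.

4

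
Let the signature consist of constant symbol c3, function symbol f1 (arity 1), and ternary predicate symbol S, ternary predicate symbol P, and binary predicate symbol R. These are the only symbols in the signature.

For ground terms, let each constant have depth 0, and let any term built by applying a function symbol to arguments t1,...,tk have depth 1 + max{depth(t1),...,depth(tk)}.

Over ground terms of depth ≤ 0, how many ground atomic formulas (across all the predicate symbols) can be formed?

First count ground terms of depth ≤ 0.
Let N_k count ground terms of depth at most k. Each non-constant term of depth ≤ k is some function symbol applied to depth-≤(k−1) arguments, giving N_k = 1 + N_{k-1}.
N_0 = 1
Explicitly: c3.
So |H| = 1.
Ground atoms are formed by filling each argument slot of a predicate with a term from H, so an r-ary predicate gives |H|^r atoms:
  S: 1^3 = 1;  P: 1^3 = 1;  R: 1^2 = 1
Total ground atoms: 1 + 1 + 1 = 3.

3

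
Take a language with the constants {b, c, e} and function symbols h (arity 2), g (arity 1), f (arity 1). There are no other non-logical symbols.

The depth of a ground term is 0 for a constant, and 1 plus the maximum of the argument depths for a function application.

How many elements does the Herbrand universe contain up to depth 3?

132498

Let N_k = |{terms of depth ≤ k}|. Then N_0 = 3 and N_k = 3 + N_{k-1}^2 + N_{k-1} + N_{k-1} for k ≥ 1 (one summand per function symbol, arity giving the exponent).
N_0 = 3
N_1 = 3 + 3^2 + 3 + 3 = 18
N_2 = 3 + 18^2 + 18 + 18 = 363
N_3 = 3 + 363^2 + 363 + 363 = 132498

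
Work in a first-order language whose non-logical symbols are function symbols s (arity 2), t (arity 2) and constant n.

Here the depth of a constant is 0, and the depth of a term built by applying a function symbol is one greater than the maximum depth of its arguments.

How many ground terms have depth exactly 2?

16

Let N_k count ground terms of depth at most k. Each non-constant term of depth ≤ k is some function symbol applied to depth-≤(k−1) arguments, giving N_k = 1 + N_{k-1}^2 + N_{k-1}^2.
N_0 = 1
N_1 = 1 + 1^2 + 1^2 = 3
N_2 = 1 + 3^2 + 3^2 = 19
Terms of depth exactly 2: N_2 − N_1 = 19 − 3 = 16.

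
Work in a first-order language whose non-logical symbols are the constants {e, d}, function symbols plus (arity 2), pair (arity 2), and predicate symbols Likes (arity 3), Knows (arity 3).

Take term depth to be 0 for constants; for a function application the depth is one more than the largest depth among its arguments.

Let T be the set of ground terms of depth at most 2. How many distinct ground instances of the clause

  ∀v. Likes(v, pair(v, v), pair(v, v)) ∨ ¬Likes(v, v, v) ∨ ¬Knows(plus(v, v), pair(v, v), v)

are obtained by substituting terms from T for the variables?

202

Ground terms of depth ≤ 2:
  Let N_k = |{terms of depth ≤ k}|. Then N_0 = 2 and N_k = 2 + N_{k-1}^2 + N_{k-1}^2 for k ≥ 1 (one summand per function symbol, arity giving the exponent).
  N_0 = 2
  N_1 = 2 + 2^2 + 2^2 = 10
  N_2 = 2 + 10^2 + 10^2 = 202
So there are 202 ground terms available for substitution.
The body mentions the single quantified variable v; since ground terms form a free algebra, no two substitutions collapse to the same formula.
Number of ground instances = 202.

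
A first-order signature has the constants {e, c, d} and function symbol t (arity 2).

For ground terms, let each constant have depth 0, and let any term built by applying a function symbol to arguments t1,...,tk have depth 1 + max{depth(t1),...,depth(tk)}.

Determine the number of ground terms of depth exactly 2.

Count level by level. With function symbols t/2, the terms of depth ≤ k are the 3 constants together with each function applied to depth-≤(k−1) tuples, so N_k = 3 + N_{k-1}^2.
N_0 = 3
N_1 = 3 + 3^2 = 12
N_2 = 3 + 12^2 = 147
Terms of depth exactly 2: N_2 − N_1 = 147 − 12 = 135.

135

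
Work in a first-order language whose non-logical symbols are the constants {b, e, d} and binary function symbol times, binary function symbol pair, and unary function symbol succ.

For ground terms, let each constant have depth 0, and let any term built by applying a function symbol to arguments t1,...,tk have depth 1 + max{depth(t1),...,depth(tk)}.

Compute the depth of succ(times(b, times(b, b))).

3

depth(times(b, b)) = 1 + max(0, 0) = 1
depth(times(b, times(b, b))) = 1 + max(0, 1) = 2
depth(succ(times(b, times(b, b)))) = 1 + depth(times(b, times(b, b))) = 1 + 2 = 3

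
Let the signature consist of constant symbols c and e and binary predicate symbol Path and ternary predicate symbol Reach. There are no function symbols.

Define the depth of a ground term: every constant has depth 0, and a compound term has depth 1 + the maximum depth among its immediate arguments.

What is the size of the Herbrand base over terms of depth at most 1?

12

First count ground terms of depth ≤ 1.
With no function symbols every ground term is a constant, so there are exactly 2 ground terms at every depth bound.
N_0 = 2
N_1 = 2
So |H| = 2.
Ground atoms are formed by filling each argument slot of a predicate with a term from H, so an r-ary predicate gives |H|^r atoms:
  Path: 2^2 = 4;  Reach: 2^3 = 8
Total ground atoms: 4 + 8 = 12.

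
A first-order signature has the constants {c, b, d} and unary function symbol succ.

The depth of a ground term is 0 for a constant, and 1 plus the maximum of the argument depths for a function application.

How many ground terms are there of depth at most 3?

If N_k denotes the number of depth-≤k ground terms, the 3 constants give N_0 = 3, and each function symbol of arity r contributes N_{k-1}^r new terms at level k: N_k = 3 + N_{k-1}.
N_0 = 3
N_1 = 3 + 3 = 6
N_2 = 3 + 6 = 9
N_3 = 3 + 9 = 12

12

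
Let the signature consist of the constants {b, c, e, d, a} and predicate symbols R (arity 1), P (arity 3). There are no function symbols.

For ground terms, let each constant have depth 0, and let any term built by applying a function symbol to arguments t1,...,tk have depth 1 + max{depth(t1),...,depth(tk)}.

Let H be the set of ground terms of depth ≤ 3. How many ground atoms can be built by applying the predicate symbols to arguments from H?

First count ground terms of depth ≤ 3.
With no function symbols every ground term is a constant, so there are exactly 5 ground terms at every depth bound.
N_0 = 5
N_1 = 5
N_2 = 5
N_3 = 5
Explicitly: b, c, e, d, a.
So |H| = 5.
For each predicate symbol, the number of ground atoms is |H| raised to its arity; summing:
  R: 5;  P: 5^3 = 125
Total ground atoms: 5 + 125 = 130.

130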